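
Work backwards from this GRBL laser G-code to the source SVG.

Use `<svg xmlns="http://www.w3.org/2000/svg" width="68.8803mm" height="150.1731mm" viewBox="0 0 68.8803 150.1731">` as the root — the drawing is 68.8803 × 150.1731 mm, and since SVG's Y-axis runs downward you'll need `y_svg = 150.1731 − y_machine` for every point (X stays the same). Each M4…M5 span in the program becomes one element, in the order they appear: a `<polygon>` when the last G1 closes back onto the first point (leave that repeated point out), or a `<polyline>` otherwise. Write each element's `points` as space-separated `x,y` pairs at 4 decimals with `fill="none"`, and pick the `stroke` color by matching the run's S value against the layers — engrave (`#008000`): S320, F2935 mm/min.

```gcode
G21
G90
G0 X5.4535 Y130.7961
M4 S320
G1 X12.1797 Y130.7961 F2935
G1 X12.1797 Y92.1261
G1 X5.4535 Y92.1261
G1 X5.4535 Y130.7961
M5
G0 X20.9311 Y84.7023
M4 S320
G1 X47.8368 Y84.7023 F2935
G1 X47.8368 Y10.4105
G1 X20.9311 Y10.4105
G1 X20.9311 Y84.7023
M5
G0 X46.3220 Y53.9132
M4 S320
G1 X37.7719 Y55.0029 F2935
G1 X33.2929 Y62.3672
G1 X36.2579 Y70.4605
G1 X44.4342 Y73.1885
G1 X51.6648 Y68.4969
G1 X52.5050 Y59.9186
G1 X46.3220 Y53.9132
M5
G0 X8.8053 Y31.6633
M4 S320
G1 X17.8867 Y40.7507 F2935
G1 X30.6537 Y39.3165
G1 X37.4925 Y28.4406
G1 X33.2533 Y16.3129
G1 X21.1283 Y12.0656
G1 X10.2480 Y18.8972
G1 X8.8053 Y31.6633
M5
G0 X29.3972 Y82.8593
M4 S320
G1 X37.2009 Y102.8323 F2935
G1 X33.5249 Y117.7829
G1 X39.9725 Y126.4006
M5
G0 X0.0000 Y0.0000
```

<svg xmlns="http://www.w3.org/2000/svg" width="68.8803mm" height="150.1731mm" viewBox="0 0 68.8803 150.1731">
  <polygon points="5.4535,19.3770 12.1797,19.3770 12.1797,58.0470 5.4535,58.0470" fill="none" stroke="#008000"/>
  <polygon points="20.9311,65.4708 47.8368,65.4708 47.8368,139.7626 20.9311,139.7626" fill="none" stroke="#008000"/>
  <polygon points="46.3220,96.2599 37.7719,95.1702 33.2929,87.8059 36.2579,79.7126 44.4342,76.9846 51.6648,81.6762 52.5050,90.2545" fill="none" stroke="#008000"/>
  <polygon points="8.8053,118.5098 17.8867,109.4224 30.6537,110.8566 37.4925,121.7325 33.2533,133.8602 21.1283,138.1075 10.2480,131.2759" fill="none" stroke="#008000"/>
  <polyline points="29.3972,67.3138 37.2009,47.3408 33.5249,32.3902 39.9725,23.7725" fill="none" stroke="#008000"/>
</svg>

y_svg = 150.1731 − y_m. Every run uses S320, so all elements get stroke `#008000` (engrave).

[1] closed run; points: 5.4535,19.3770 12.1797,19.3770 12.1797,58.0470 5.4535,58.0470

[2] closed run; points: 20.9311,65.4708 47.8368,65.4708 47.8368,139.7626 20.9311,139.7626

[3] closed run; points: 46.3220,96.2599 37.7719,95.1702 33.2929,87.8059 36.2579,79.7126 44.4342,76.9846 51.6648,81.6762 52.5050,90.2545

[4] closed run; points: 8.8053,118.5098 17.8867,109.4224 30.6537,110.8566 37.4925,121.7325 33.2533,133.8602 21.1283,138.1075 10.2480,131.2759

[5] open run; points: 29.3972,67.3138 37.2009,47.3408 33.5249,32.3902 39.9725,23.7725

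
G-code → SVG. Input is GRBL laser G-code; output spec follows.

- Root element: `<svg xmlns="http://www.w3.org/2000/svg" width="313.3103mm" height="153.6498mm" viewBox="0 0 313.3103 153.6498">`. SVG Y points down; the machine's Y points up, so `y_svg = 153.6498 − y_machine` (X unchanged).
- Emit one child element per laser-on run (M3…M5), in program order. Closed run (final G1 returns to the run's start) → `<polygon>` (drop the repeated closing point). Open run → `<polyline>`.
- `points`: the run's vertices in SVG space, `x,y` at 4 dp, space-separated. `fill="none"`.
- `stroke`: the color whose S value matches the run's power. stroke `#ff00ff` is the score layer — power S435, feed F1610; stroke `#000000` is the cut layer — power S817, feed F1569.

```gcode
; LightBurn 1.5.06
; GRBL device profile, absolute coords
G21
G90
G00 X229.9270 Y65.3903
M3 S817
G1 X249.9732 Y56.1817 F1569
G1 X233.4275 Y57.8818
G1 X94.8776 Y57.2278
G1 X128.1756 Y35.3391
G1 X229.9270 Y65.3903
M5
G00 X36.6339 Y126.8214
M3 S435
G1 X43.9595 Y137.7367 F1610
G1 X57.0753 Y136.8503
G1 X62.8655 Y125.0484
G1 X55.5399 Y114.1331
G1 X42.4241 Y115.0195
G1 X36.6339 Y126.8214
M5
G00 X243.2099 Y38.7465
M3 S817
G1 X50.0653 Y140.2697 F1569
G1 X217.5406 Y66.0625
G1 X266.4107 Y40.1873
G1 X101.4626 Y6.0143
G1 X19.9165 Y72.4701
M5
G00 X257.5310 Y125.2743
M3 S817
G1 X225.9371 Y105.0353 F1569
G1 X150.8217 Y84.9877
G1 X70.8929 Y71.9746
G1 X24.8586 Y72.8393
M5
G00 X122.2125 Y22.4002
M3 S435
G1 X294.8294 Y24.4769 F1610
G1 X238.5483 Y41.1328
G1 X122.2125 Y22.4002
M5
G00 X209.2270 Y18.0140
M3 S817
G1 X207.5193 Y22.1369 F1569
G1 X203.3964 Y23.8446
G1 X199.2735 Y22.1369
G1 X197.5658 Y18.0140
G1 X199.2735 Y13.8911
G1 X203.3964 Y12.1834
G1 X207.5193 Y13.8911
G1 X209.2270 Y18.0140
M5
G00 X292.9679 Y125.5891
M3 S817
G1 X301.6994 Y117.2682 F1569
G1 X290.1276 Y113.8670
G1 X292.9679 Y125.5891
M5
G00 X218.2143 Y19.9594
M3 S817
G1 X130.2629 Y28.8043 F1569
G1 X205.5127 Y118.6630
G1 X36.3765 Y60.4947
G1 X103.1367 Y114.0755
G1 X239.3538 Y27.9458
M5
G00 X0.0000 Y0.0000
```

Each laser-on run becomes one SVG element. Flip Y back into SVG space with y_svg = 153.6498 − y_machine.

Run 1: power S817 maps to stroke `#000000` (cut). The run returns to its start, so emit a `<polygon>` with points (Y-flipped): 229.9270,88.2595 249.9732,97.4681 233.4275,95.7680 94.8776,96.4220 128.1756,118.3107.

Run 2: the run's S435 means `#ff00ff` (score). The run returns to its start, so emit a `<polygon>` with points (Y-flipped): 36.6339,26.8284 43.9595,15.9131 57.0753,16.7995 62.8655,28.6014 55.5399,39.5167 42.4241,38.6303.

Run 3: the run's S817 means `#000000` (cut). The run is open, so emit a `<polyline>` with points (Y-flipped): 243.2099,114.9033 50.0653,13.3801 217.5406,87.5873 266.4107,113.4625 101.4626,147.6355 19.9165,81.1797.

Run 4: the run's S817 means `#000000` (cut). The run is open, so emit a `<polyline>` with points (Y-flipped): 257.5310,28.3755 225.9371,48.6145 150.8217,68.6621 70.8929,81.6752 24.8586,80.8105.

Run 5: the run's S435 means `#ff00ff` (score). The run returns to its start, so emit a `<polygon>` with points (Y-flipped): 122.2125,131.2496 294.8294,129.1729 238.5483,112.5170.

Run 6: S817 ⇒ cut layer `#000000`. The run returns to its start, so emit a `<polygon>` with points (Y-flipped): 209.2270,135.6358 207.5193,131.5129 203.3964,129.8052 199.2735,131.5129 197.5658,135.6358 199.2735,139.7587 203.3964,141.4664 207.5193,139.7587.

Run 7: power S817 maps to stroke `#000000` (cut). The run returns to its start, so emit a `<polygon>` with points (Y-flipped): 292.9679,28.0607 301.6994,36.3816 290.1276,39.7828.

Run 8: S817 ⇒ cut layer `#000000`. The run is open, so emit a `<polyline>` with points (Y-flipped): 218.2143,133.6904 130.2629,124.8455 205.5127,34.9868 36.3765,93.1551 103.1367,39.5743 239.3538,125.7040.

<svg xmlns="http://www.w3.org/2000/svg" width="313.3103mm" height="153.6498mm" viewBox="0 0 313.3103 153.6498">
  <polygon points="229.9270,88.2595 249.9732,97.4681 233.4275,95.7680 94.8776,96.4220 128.1756,118.3107" fill="none" stroke="#000000"/>
  <polygon points="36.6339,26.8284 43.9595,15.9131 57.0753,16.7995 62.8655,28.6014 55.5399,39.5167 42.4241,38.6303" fill="none" stroke="#ff00ff"/>
  <polyline points="243.2099,114.9033 50.0653,13.3801 217.5406,87.5873 266.4107,113.4625 101.4626,147.6355 19.9165,81.1797" fill="none" stroke="#000000"/>
  <polyline points="257.5310,28.3755 225.9371,48.6145 150.8217,68.6621 70.8929,81.6752 24.8586,80.8105" fill="none" stroke="#000000"/>
  <polygon points="122.2125,131.2496 294.8294,129.1729 238.5483,112.5170" fill="none" stroke="#ff00ff"/>
  <polygon points="209.2270,135.6358 207.5193,131.5129 203.3964,129.8052 199.2735,131.5129 197.5658,135.6358 199.2735,139.7587 203.3964,141.4664 207.5193,139.7587" fill="none" stroke="#000000"/>
  <polygon points="292.9679,28.0607 301.6994,36.3816 290.1276,39.7828" fill="none" stroke="#000000"/>
  <polyline points="218.2143,133.6904 130.2629,124.8455 205.5127,34.9868 36.3765,93.1551 103.1367,39.5743 239.3538,125.7040" fill="none" stroke="#000000"/>
</svg>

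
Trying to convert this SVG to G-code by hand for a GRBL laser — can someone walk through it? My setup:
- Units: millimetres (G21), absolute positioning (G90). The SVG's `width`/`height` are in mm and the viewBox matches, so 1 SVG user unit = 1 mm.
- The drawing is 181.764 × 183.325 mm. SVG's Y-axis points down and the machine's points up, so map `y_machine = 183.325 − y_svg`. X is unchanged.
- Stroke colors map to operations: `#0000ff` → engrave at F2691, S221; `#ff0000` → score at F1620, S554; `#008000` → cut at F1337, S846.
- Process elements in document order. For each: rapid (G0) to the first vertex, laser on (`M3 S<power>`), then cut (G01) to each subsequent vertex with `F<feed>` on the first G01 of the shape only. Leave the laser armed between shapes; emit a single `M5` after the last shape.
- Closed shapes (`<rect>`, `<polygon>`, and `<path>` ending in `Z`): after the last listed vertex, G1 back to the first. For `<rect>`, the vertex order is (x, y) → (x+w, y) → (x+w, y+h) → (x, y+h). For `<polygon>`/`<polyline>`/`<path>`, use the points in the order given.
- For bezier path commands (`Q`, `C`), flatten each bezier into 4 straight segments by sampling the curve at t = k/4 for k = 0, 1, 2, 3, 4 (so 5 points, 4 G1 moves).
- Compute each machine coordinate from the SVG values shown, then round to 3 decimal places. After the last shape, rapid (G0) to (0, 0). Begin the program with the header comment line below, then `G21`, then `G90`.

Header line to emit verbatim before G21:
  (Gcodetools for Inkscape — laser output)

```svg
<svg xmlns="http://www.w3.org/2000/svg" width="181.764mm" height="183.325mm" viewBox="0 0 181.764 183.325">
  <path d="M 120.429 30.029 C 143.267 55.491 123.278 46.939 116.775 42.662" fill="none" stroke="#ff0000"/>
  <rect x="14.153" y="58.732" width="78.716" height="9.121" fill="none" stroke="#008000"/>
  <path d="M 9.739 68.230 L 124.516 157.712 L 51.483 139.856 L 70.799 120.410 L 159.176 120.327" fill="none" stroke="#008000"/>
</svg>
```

viewBox `0 0 181.764 183.325` with mm width/height → 1 unit = 1 mm. Flip: y_m = 183.325 − y_svg.

**Shape 1** — `<path>` cubic bezier, stroke `#ff0000` → score (S554, F1620). Control points (SVG): P0=(120.429,30.029), P1=(143.267,55.491), P2=(123.278,46.939), P3=(116.775,42.662); sampled at t=k/4. Machine vertices: (120.429,153.296) → (130.407,139.979) → (129.605,135.827) → (123.301,137.252) → (116.775,140.663). Open path.

**Shape 2** — `<rect>` rectangle, stroke `#008000` → cut (S846, F1337). Machine vertices: (14.153,124.593) → (92.869,124.593) → (92.869,115.472) → (14.153,115.472) → (14.153,124.593). Closed: final G1 returns to the first vertex.

**Shape 3** — `<path>` open polyline, stroke `#008000` → cut (S846, F1337). Machine vertices: (9.739,115.095) → (124.516,25.613) → (51.483,43.469) → (70.799,62.915) → (159.176,62.998). Open path.

(Gcodetools for Inkscape — laser output)
G21
G90
G0 X120.429 Y153.296
M3 S554
G01 X130.407 Y139.979 F1620
G01 X129.605 Y135.827
G01 X123.301 Y137.252
G01 X116.775 Y140.663
G0 X14.153 Y124.593
M3 S846
G01 X92.869 Y124.593 F1337
G01 X92.869 Y115.472
G01 X14.153 Y115.472
G01 X14.153 Y124.593
G0 X9.739 Y115.095
M3 S846
G01 X124.516 Y25.613 F1337
G01 X51.483 Y43.469
G01 X70.799 Y62.915
G01 X159.176 Y62.998
M5
G0 X0.000 Y0.000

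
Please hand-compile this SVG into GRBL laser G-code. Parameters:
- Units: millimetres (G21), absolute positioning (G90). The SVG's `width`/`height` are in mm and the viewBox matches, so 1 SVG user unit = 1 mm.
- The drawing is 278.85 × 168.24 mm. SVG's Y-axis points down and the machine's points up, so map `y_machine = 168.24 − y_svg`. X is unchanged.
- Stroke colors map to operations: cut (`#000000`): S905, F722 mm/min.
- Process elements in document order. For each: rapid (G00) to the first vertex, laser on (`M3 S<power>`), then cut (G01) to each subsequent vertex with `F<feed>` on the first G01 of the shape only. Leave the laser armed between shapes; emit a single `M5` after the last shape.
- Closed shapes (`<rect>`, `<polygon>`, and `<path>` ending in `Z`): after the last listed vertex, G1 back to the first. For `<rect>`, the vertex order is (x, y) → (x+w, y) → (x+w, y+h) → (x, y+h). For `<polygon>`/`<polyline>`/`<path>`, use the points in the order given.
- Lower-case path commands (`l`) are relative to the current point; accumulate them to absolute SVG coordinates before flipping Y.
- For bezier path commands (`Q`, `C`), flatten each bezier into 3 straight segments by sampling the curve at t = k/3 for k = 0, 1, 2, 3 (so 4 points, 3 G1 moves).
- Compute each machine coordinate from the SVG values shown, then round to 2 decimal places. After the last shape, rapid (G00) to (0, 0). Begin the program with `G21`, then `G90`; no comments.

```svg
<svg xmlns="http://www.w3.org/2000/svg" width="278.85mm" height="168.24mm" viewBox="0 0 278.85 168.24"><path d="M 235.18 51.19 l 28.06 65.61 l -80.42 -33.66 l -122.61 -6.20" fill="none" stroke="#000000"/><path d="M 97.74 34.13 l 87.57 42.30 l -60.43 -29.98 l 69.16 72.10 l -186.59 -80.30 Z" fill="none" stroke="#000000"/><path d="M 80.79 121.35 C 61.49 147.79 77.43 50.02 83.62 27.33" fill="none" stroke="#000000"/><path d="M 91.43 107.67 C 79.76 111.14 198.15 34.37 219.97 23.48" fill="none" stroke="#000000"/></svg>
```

G21
G90
G00 X235.18 Y117.05
M3 S905
G01 X263.24 Y51.44 F722
G01 X182.82 Y85.10
G01 X60.21 Y91.30
G00 X97.74 Y134.11
M3 S905
G01 X185.31 Y91.81 F722
G01 X124.88 Y121.79
G01 X194.04 Y49.69
G01 X7.45 Y129.99
G01 X97.74 Y134.11
G00 X80.79 Y46.89
M3 S905
G01 X71.57 Y54.47 F722
G01 X75.85 Y100.57
G01 X83.62 Y140.91
G00 X91.43 Y60.57
M3 S905
G01 X114.72 Y78.43 F722
G01 X174.35 Y117.32
G01 X219.97 Y144.76
M5
G00 X0.00 Y0.00

viewBox `0 0 278.85 168.24` with mm width/height → 1 unit = 1 mm. Flip: y_m = 168.24 − y_svg.

**Shape 1** — `<path>` open polyline, stroke `#000000` → cut (S905, F722). Machine vertices: (235.18,117.05) → (263.24,51.44) → (182.82,85.10) → (60.21,91.30). Open path.

**Shape 2** — `<path>` closed polygon, stroke `#000000` → cut (S905, F722). Machine vertices: (97.74,134.11) → (185.31,91.81) → (124.88,121.79) → (194.04,49.69) → (7.45,129.99) → (97.74,134.11). Closed: final G1 returns to the first vertex.

**Shape 3** — `<path>` cubic bezier, stroke `#000000` → cut (S905, F722). Control points (SVG): P0=(80.79,121.35), P1=(61.49,147.79), P2=(77.43,50.02), P3=(83.62,27.33); sampled at t=k/3. Machine vertices: (80.79,46.89) → (71.57,54.47) → (75.85,100.57) → (83.62,140.91). Open path.

**Shape 4** — `<path>` cubic bezier, stroke `#000000` → cut (S905, F722). Control points (SVG): P0=(91.43,107.67), P1=(79.76,111.14), P2=(198.15,34.37), P3=(219.97,23.48); sampled at t=k/3. Machine vertices: (91.43,60.57) → (114.72,78.43) → (174.35,117.32) → (219.97,144.76). Open path.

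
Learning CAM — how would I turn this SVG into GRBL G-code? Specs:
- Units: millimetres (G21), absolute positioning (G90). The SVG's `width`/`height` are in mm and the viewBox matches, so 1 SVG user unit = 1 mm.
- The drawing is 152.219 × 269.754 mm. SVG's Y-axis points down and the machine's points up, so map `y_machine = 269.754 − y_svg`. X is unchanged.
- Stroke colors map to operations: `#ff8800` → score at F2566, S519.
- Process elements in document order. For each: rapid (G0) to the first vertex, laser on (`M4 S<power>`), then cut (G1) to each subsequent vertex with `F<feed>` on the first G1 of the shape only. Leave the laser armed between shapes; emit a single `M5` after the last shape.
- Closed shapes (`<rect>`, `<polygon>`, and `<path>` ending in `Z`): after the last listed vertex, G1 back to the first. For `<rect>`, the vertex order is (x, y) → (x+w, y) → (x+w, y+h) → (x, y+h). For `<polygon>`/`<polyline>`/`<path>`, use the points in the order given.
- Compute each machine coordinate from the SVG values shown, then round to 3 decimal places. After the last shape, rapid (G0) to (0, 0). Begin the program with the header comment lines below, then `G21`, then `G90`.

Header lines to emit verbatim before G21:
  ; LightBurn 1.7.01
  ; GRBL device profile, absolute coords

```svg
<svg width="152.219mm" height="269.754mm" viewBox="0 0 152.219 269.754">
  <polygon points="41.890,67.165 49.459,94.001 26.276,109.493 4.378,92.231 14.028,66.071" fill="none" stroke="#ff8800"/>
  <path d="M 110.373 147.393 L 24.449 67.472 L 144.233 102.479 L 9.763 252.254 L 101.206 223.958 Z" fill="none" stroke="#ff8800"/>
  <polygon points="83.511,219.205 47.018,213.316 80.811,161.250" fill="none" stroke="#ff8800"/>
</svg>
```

; LightBurn 1.7.01
; GRBL device profile, absolute coords
G21
G90
G0 X41.890 Y202.589
M4 S519
G1 X49.459 Y175.753 F2566
G1 X26.276 Y160.261
G1 X4.378 Y177.523
G1 X14.028 Y203.683
G1 X41.890 Y202.589
G0 X110.373 Y122.361
M4 S519
G1 X24.449 Y202.282 F2566
G1 X144.233 Y167.275
G1 X9.763 Y17.500
G1 X101.206 Y45.796
G1 X110.373 Y122.361
G0 X83.511 Y50.549
M4 S519
G1 X47.018 Y56.438 F2566
G1 X80.811 Y108.504
G1 X83.511 Y50.549
M5
G0 X0.000 Y0.000

1 u = 1 mm; y_m = 269.754 − y.

[1] `<polygon>` regular polygon, #ff8800→score S519 F2566: (41.890,202.589) → (49.459,175.753) → (26.276,160.261) → (4.378,177.523) → (14.028,203.683) → (41.890,202.589) (closed)

[2] `<path>` closed polygon, #ff8800→score S519 F2566: (110.373,122.361) → (24.449,202.282) → (144.233,167.275) → (9.763,17.500) → (101.206,45.796) → (110.373,122.361) (closed)

[3] `<polygon>` closed polygon, #ff8800→score S519 F2566: (83.511,50.549) → (47.018,56.438) → (80.811,108.504) → (83.511,50.549) (closed)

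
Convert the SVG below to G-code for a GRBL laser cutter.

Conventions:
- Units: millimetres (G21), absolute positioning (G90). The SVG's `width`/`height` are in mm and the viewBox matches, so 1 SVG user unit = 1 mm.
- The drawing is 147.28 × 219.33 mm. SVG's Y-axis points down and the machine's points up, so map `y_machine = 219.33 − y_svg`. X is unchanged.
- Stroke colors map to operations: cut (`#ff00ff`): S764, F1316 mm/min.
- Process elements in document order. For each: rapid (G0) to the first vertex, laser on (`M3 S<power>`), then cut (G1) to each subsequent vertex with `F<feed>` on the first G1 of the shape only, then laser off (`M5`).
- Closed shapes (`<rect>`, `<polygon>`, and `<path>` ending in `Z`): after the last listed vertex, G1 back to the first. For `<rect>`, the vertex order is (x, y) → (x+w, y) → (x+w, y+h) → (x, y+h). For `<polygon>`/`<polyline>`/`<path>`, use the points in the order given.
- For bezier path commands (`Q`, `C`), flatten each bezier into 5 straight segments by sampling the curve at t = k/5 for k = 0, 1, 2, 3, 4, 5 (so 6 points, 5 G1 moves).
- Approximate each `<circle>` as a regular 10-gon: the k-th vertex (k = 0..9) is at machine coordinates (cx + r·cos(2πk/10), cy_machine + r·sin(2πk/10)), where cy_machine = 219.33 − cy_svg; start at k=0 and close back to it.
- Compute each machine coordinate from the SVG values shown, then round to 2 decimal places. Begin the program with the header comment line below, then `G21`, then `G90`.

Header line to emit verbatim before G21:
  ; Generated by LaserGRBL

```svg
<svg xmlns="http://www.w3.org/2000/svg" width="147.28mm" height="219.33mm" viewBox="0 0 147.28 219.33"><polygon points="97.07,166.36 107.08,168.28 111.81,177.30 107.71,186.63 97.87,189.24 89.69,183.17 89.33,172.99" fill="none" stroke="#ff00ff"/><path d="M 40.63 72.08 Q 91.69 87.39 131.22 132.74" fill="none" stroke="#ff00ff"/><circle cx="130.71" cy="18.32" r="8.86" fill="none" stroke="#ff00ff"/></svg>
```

; Generated by LaserGRBL
G21
G90
G0 X97.07 Y52.97
M3 S764
G1 X107.08 Y51.05 F1316
G1 X111.81 Y42.03
G1 X107.71 Y32.70
G1 X97.87 Y30.09
G1 X89.69 Y36.16
G1 X89.33 Y46.34
G1 X97.07 Y52.97
M5
G0 X40.63 Y147.25
M3 S764
G1 X60.59 Y139.92 F1316
G1 X79.63 Y130.20
G1 X97.75 Y118.06
G1 X114.95 Y103.53
G1 X131.22 Y86.59
M5
G0 X139.57 Y201.01
M3 S764
G1 X137.88 Y206.22 F1316
G1 X133.45 Y209.44
G1 X127.97 Y209.44
G1 X123.54 Y206.22
G1 X121.85 Y201.01
G1 X123.54 Y195.80
G1 X127.97 Y192.58
G1 X133.45 Y192.58
G1 X137.88 Y195.80
G1 X139.57 Y201.01
M5

Since the viewBox matches the mm dimensions, user units are millimetres directly. The only transform is the Y-flip y_m = 219.33 − y_svg.

Shape 1 is a regular polygon drawn with `<polygon>`. Its stroke #ff00ff means cut at S764, F1316. After flipping Y the toolpath is (97.07,52.97) → (107.08,51.05) → (111.81,42.03) → (107.71,32.70) → (97.87,30.09) → (89.69,36.16) → (89.33,46.34) → (97.07,52.97), returning to the start.

Shape 2 is a quadratic bezier drawn with `<path>`. Its stroke #ff00ff means cut at S764, F1316. After flipping Y the toolpath is (40.63,147.25) → (60.59,139.92) → (79.63,130.20) → (97.75,118.06) → (114.95,103.53) → (131.22,86.59).

Shape 3 is a circle drawn with `<circle>`. Its stroke #ff00ff means cut at S764, F1316. After flipping Y the toolpath is (139.57,201.01) → (137.88,206.22) → (133.45,209.44) → (127.97,209.44) → (123.54,206.22) → (121.85,201.01) → (123.54,195.80) → (127.97,192.58) → (133.45,192.58) → (137.88,195.80) → (139.57,201.01), returning to the start.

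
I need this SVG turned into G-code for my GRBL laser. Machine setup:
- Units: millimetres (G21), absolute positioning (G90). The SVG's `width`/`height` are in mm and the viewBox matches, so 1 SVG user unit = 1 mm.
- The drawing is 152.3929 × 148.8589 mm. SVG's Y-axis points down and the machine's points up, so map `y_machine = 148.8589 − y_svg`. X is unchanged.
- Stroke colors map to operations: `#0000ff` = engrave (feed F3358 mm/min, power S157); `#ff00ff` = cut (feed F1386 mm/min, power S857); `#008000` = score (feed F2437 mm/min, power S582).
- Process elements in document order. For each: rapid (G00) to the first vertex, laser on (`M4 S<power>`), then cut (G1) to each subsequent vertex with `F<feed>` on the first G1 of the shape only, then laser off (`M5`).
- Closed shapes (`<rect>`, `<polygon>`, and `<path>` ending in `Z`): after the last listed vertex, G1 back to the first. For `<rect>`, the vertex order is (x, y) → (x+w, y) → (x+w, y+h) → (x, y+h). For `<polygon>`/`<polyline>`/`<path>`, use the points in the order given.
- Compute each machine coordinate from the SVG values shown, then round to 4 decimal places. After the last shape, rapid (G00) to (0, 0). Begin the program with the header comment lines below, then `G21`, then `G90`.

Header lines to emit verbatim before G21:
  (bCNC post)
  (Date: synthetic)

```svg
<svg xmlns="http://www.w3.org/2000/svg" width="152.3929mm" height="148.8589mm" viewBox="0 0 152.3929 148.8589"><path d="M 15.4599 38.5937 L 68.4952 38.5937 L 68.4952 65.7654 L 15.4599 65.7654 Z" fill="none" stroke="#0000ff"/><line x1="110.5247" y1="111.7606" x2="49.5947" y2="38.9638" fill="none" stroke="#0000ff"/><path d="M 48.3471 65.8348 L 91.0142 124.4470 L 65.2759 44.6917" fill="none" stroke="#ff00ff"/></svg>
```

(bCNC post)
(Date: synthetic)
G21
G90
G00 X15.4599 Y110.2652
M4 S157
G1 X68.4952 Y110.2652 F3358
G1 X68.4952 Y83.0935
G1 X15.4599 Y83.0935
G1 X15.4599 Y110.2652
M5
G00 X110.5247 Y37.0983
M4 S157
G1 X49.5947 Y109.8951 F3358
M5
G00 X48.3471 Y83.0241
M4 S857
G1 X91.0142 Y24.4119 F1386
G1 X65.2759 Y104.1672
M5
G00 X0.0000 Y0.0000

1 u = 1 mm; y_m = 148.8589 − y.

[1] `<path>` rectangle, #0000ff→engrave S157 F3358: (15.4599,110.2652) → (68.4952,110.2652) → (68.4952,83.0935) → (15.4599,83.0935) → (15.4599,110.2652) (closed)

[2] `<line>` line segment, #0000ff→engrave S157 F3358: (110.5247,37.0983) → (49.5947,109.8951)

[3] `<path>` open polyline, #ff00ff→cut S857 F1386: (48.3471,83.0241) → (91.0142,24.4119) → (65.2759,104.1672)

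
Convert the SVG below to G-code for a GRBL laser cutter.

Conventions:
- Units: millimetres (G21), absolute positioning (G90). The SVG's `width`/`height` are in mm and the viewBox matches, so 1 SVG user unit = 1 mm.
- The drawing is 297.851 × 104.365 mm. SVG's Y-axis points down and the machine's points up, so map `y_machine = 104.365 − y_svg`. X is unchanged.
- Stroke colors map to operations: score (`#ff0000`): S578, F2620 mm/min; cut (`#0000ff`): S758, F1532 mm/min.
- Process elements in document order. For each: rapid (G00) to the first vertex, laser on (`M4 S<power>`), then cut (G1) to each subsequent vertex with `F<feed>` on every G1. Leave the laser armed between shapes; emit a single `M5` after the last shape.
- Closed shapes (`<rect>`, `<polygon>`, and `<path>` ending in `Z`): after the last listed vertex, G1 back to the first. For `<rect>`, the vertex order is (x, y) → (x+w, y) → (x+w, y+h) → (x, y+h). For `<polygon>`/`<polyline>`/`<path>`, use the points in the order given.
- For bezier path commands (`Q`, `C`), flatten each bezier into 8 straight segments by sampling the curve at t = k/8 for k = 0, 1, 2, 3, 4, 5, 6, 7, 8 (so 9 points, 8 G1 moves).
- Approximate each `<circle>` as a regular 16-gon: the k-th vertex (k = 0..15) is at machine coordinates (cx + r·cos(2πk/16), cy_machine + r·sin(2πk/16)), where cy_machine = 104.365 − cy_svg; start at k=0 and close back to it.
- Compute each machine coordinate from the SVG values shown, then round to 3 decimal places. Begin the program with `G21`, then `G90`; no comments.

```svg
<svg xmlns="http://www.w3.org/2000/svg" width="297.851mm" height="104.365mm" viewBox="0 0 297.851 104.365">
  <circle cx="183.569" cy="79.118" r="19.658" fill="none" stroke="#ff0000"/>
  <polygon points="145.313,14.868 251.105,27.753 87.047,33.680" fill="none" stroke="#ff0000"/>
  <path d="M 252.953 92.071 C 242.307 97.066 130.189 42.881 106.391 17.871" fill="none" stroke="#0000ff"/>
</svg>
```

Since the viewBox matches the mm dimensions, user units are millimetres directly. The only transform is the Y-flip y_m = 104.365 − y_svg.

Shape 1 is a circle drawn with `<circle>`. Its stroke #ff0000 means score at S578, F2620. After flipping Y the toolpath is (203.227,25.247) → (201.731,32.770) → (197.469,39.147) → (191.092,43.409) → (183.569,44.905) → (176.046,43.409) → (169.669,39.147) → (165.407,32.770) → (163.911,25.247) → (165.407,17.724) → (169.669,11.347) → (176.046,7.085) → (183.569,5.589) → (191.092,7.085) → (197.469,11.347) → (201.731,17.724) → (203.227,25.247), returning to the start.

Shape 2 is a closed polygon drawn with `<polygon>`. Its stroke #ff0000 means score at S578, F2620. After flipping Y the toolpath is (145.313,89.497) → (251.105,76.612) → (87.047,70.685) → (145.313,89.497), returning to the start.

Shape 3 is a cubic bezier drawn with `<path>`. Its stroke #0000ff means cut at S758, F1532. After flipping Y the toolpath is (252.953,12.294) → (244.575,13.022) → (228.908,18.263) → (208.176,26.982) → (184.604,38.142) → (160.415,50.709) → (137.834,63.647) → (119.085,75.920) → (106.391,86.494).

G21
G90
G00 X203.227 Y25.247
M4 S578
G1 X201.731 Y32.770 F2620
G1 X197.469 Y39.147 F2620
G1 X191.092 Y43.409 F2620
G1 X183.569 Y44.905 F2620
G1 X176.046 Y43.409 F2620
G1 X169.669 Y39.147 F2620
G1 X165.407 Y32.770 F2620
G1 X163.911 Y25.247 F2620
G1 X165.407 Y17.724 F2620
G1 X169.669 Y11.347 F2620
G1 X176.046 Y7.085 F2620
G1 X183.569 Y5.589 F2620
G1 X191.092 Y7.085 F2620
G1 X197.469 Y11.347 F2620
G1 X201.731 Y17.724 F2620
G1 X203.227 Y25.247 F2620
G00 X145.313 Y89.497
M4 S578
G1 X251.105 Y76.612 F2620
G1 X87.047 Y70.685 F2620
G1 X145.313 Y89.497 F2620
G00 X252.953 Y12.294
M4 S758
G1 X244.575 Y13.022 F1532
G1 X228.908 Y18.263 F1532
G1 X208.176 Y26.982 F1532
G1 X184.604 Y38.142 F1532
G1 X160.415 Y50.709 F1532
G1 X137.834 Y63.647 F1532
G1 X119.085 Y75.920 F1532
G1 X106.391 Y86.494 F1532
M5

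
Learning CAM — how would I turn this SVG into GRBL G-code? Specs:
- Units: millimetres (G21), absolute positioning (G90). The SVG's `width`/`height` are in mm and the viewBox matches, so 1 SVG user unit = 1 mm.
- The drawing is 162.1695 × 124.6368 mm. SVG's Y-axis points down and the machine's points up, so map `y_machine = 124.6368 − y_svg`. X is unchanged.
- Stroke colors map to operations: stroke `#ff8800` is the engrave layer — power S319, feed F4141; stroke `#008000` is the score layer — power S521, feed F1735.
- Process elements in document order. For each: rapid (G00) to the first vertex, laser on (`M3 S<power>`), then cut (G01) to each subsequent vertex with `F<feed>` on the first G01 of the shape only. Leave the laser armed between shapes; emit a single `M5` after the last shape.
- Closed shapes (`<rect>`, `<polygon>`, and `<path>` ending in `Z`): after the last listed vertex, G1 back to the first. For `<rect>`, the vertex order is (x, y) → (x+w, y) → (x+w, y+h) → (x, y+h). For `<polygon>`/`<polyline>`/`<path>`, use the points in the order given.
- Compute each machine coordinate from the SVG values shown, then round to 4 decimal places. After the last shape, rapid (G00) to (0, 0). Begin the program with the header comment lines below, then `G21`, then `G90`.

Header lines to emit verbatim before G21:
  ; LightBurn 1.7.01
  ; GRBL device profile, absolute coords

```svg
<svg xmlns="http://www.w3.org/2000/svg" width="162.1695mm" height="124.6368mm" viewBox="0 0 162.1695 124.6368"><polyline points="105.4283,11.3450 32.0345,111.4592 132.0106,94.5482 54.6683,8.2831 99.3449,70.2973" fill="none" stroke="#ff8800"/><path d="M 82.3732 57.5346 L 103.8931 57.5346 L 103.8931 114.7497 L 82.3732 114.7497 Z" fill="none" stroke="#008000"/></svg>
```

Since the viewBox matches the mm dimensions, user units are millimetres directly. The only transform is the Y-flip y_m = 124.6368 − y_svg.

Shape 1 is a open polyline drawn with `<polyline>`. Its stroke #ff8800 means engrave at S319, F4141. After flipping Y the toolpath is (105.4283,113.2918) → (32.0345,13.1776) → (132.0106,30.0886) → (54.6683,116.3537) → (99.3449,54.3395).

Shape 2 is a rectangle drawn with `<path>`. Its stroke #008000 means score at S521, F1735. After flipping Y the toolpath is (82.3732,67.1022) → (103.8931,67.1022) → (103.8931,9.8871) → (82.3732,9.8871) → (82.3732,67.1022), returning to the start.

; LightBurn 1.7.01
; GRBL device profile, absolute coords
G21
G90
G00 X105.4283 Y113.2918
M3 S319
G01 X32.0345 Y13.1776 F4141
G01 X132.0106 Y30.0886
G01 X54.6683 Y116.3537
G01 X99.3449 Y54.3395
G00 X82.3732 Y67.1022
M3 S521
G01 X103.8931 Y67.1022 F1735
G01 X103.8931 Y9.8871
G01 X82.3732 Y9.8871
G01 X82.3732 Y67.1022
M5
G00 X0.0000 Y0.0000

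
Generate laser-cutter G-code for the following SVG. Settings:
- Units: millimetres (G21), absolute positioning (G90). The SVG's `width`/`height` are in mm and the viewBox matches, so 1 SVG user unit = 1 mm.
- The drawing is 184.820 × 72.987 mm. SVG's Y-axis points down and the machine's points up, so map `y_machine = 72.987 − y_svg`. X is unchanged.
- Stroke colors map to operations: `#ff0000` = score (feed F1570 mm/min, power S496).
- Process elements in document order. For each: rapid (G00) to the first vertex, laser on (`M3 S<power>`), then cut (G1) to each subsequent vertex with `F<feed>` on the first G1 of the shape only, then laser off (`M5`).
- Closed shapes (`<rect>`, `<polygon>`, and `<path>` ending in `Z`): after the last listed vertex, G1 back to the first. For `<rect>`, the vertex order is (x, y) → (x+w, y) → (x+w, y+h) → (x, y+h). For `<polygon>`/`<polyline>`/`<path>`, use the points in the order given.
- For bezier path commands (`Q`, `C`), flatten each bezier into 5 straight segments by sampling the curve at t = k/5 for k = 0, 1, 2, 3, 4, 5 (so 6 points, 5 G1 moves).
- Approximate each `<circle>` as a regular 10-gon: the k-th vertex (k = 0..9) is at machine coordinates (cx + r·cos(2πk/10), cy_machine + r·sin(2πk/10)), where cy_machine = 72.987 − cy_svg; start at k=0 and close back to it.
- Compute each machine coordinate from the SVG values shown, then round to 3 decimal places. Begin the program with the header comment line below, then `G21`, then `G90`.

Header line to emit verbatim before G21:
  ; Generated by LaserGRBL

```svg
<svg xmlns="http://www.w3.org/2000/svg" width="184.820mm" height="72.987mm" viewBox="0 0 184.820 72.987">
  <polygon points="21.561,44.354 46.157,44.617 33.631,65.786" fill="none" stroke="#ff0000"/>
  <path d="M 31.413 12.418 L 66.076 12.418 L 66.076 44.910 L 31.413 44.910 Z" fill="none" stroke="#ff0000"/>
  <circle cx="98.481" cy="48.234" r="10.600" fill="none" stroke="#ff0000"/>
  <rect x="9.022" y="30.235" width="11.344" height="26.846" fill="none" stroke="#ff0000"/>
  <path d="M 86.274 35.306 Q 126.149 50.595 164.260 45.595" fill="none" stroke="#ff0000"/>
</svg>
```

; Generated by LaserGRBL
G21
G90
G00 X21.561 Y28.633
M3 S496
G1 X46.157 Y28.370 F1570
G1 X33.631 Y7.201
G1 X21.561 Y28.633
M5
G00 X31.413 Y60.569
M3 S496
G1 X66.076 Y60.569 F1570
G1 X66.076 Y28.077
G1 X31.413 Y28.077
G1 X31.413 Y60.569
M5
G00 X109.081 Y24.753
M3 S496
G1 X107.057 Y30.984 F1570
G1 X101.757 Y34.834
G1 X95.205 Y34.834
G1 X89.905 Y30.984
G1 X87.881 Y24.753
G1 X89.905 Y18.522
G1 X95.205 Y14.672
G1 X101.757 Y14.672
G1 X107.057 Y18.522
G1 X109.081 Y24.753
M5
G00 X9.022 Y42.752
M3 S496
G1 X20.366 Y42.752 F1570
G1 X20.366 Y15.906
G1 X9.022 Y15.906
G1 X9.022 Y42.752
M5
G00 X86.274 Y37.681
M3 S496
G1 X102.153 Y32.377 F1570
G1 X117.892 Y28.696
G1 X133.489 Y26.638
G1 X148.945 Y26.204
G1 X164.260 Y27.392
M5

Since the viewBox matches the mm dimensions, user units are millimetres directly. The only transform is the Y-flip y_m = 72.987 − y_svg.

Shape 1 is a regular polygon drawn with `<polygon>`. Its stroke #ff0000 means score at S496, F1570. After flipping Y the toolpath is (21.561,28.633) → (46.157,28.370) → (33.631,7.201) → (21.561,28.633), returning to the start.

Shape 2 is a rectangle drawn with `<path>`. Its stroke #ff0000 means score at S496, F1570. After flipping Y the toolpath is (31.413,60.569) → (66.076,60.569) → (66.076,28.077) → (31.413,28.077) → (31.413,60.569), returning to the start.

Shape 3 is a circle drawn with `<circle>`. Its stroke #ff0000 means score at S496, F1570. After flipping Y the toolpath is (109.081,24.753) → (107.057,30.984) → (101.757,34.834) → (95.205,34.834) → (89.905,30.984) → (87.881,24.753) → (89.905,18.522) → (95.205,14.672) → (101.757,14.672) → (107.057,18.522) → (109.081,24.753), returning to the start.

Shape 4 is a rectangle drawn with `<rect>`. Its stroke #ff0000 means score at S496, F1570. After flipping Y the toolpath is (9.022,42.752) → (20.366,42.752) → (20.366,15.906) → (9.022,15.906) → (9.022,42.752), returning to the start.

Shape 5 is a quadratic bezier drawn with `<path>`. Its stroke #ff0000 means score at S496, F1570. After flipping Y the toolpath is (86.274,37.681) → (102.153,32.377) → (117.892,28.696) → (133.489,26.638) → (148.945,26.204) → (164.260,27.392).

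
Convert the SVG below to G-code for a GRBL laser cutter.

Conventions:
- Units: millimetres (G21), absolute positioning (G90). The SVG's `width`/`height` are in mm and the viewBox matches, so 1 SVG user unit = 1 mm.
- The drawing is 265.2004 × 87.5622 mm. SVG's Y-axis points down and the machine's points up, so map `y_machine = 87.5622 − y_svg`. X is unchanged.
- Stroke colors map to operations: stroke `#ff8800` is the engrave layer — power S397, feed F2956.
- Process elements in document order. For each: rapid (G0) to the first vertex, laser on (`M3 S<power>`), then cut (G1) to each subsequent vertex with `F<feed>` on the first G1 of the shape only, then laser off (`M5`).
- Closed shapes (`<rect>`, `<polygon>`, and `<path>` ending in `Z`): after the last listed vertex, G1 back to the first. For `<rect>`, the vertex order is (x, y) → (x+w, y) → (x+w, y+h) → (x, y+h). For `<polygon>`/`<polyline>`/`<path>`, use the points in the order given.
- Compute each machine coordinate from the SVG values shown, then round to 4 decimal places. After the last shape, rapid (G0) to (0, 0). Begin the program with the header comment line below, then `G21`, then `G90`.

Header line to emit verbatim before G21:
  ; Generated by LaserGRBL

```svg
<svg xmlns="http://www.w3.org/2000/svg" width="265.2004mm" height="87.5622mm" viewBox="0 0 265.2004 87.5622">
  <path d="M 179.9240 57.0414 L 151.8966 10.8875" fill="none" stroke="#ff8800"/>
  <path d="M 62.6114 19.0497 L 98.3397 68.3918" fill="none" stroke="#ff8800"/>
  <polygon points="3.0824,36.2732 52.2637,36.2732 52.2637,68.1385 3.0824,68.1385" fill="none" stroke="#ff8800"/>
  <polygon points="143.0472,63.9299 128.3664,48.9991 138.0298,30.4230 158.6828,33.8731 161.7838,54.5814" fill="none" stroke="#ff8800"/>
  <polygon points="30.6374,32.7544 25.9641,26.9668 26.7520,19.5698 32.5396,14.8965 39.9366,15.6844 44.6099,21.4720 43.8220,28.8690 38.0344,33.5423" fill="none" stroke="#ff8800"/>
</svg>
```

Since the viewBox matches the mm dimensions, user units are millimetres directly. The only transform is the Y-flip y_m = 87.5622 − y_svg.

Shape 1 is a line segment drawn with `<path>`. Its stroke #ff8800 means engrave at S397, F2956. After flipping Y the toolpath is (179.9240,30.5208) → (151.8966,76.6747).

Shape 2 is a line segment drawn with `<path>`. Its stroke #ff8800 means engrave at S397, F2956. After flipping Y the toolpath is (62.6114,68.5125) → (98.3397,19.1704).

Shape 3 is a rectangle drawn with `<polygon>`. Its stroke #ff8800 means engrave at S397, F2956. After flipping Y the toolpath is (3.0824,51.2890) → (52.2637,51.2890) → (52.2637,19.4237) → (3.0824,19.4237) → (3.0824,51.2890), returning to the start.

Shape 4 is a regular polygon drawn with `<polygon>`. Its stroke #ff8800 means engrave at S397, F2956. After flipping Y the toolpath is (143.0472,23.6323) → (128.3664,38.5631) → (138.0298,57.1392) → (158.6828,53.6891) → (161.7838,32.9808) → (143.0472,23.6323), returning to the start.

Shape 5 is a regular polygon drawn with `<polygon>`. Its stroke #ff8800 means engrave at S397, F2956. After flipping Y the toolpath is (30.6374,54.8078) → (25.9641,60.5954) → (26.7520,67.9924) → (32.5396,72.6657) → (39.9366,71.8778) → (44.6099,66.0902) → (43.8220,58.6932) → (38.0344,54.0199) → (30.6374,54.8078), returning to the start.

; Generated by LaserGRBL
G21
G90
G0 X179.9240 Y30.5208
M3 S397
G1 X151.8966 Y76.6747 F2956
M5
G0 X62.6114 Y68.5125
M3 S397
G1 X98.3397 Y19.1704 F2956
M5
G0 X3.0824 Y51.2890
M3 S397
G1 X52.2637 Y51.2890 F2956
G1 X52.2637 Y19.4237
G1 X3.0824 Y19.4237
G1 X3.0824 Y51.2890
M5
G0 X143.0472 Y23.6323
M3 S397
G1 X128.3664 Y38.5631 F2956
G1 X138.0298 Y57.1392
G1 X158.6828 Y53.6891
G1 X161.7838 Y32.9808
G1 X143.0472 Y23.6323
M5
G0 X30.6374 Y54.8078
M3 S397
G1 X25.9641 Y60.5954 F2956
G1 X26.7520 Y67.9924
G1 X32.5396 Y72.6657
G1 X39.9366 Y71.8778
G1 X44.6099 Y66.0902
G1 X43.8220 Y58.6932
G1 X38.0344 Y54.0199
G1 X30.6374 Y54.8078
M5
G0 X0.0000 Y0.0000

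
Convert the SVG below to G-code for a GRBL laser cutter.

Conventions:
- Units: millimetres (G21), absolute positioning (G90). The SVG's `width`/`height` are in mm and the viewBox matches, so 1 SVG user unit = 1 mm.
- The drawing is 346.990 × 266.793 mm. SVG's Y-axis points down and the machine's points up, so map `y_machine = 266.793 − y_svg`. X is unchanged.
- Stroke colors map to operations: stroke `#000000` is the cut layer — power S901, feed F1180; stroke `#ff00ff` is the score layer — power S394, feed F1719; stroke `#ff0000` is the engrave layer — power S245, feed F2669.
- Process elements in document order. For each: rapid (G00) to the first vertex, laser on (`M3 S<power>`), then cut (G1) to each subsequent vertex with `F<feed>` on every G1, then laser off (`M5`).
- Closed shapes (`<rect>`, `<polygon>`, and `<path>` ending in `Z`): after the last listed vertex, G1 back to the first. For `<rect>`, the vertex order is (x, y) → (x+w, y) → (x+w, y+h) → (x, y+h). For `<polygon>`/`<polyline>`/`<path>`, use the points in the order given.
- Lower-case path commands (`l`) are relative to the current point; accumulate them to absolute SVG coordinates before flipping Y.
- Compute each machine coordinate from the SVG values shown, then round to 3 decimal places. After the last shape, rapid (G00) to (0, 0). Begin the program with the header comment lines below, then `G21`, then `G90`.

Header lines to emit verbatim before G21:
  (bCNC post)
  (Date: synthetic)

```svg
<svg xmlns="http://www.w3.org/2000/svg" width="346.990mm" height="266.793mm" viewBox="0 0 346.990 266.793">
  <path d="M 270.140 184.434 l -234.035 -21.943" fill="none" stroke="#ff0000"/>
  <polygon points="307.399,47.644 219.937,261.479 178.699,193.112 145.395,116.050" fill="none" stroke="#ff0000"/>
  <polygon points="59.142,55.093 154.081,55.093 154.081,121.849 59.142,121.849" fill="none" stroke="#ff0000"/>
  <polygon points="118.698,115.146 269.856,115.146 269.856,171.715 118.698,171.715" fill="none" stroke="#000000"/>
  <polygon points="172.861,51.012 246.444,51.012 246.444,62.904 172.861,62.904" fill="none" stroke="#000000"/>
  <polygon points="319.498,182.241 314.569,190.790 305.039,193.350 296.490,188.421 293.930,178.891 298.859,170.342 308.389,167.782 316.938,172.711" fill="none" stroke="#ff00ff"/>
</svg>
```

(bCNC post)
(Date: synthetic)
G21
G90
G00 X270.140 Y82.359
M3 S245
G1 X36.105 Y104.302 F2669
M5
G00 X307.399 Y219.149
M3 S245
G1 X219.937 Y5.314 F2669
G1 X178.699 Y73.681 F2669
G1 X145.395 Y150.743 F2669
G1 X307.399 Y219.149 F2669
M5
G00 X59.142 Y211.700
M3 S245
G1 X154.081 Y211.700 F2669
G1 X154.081 Y144.944 F2669
G1 X59.142 Y144.944 F2669
G1 X59.142 Y211.700 F2669
M5
G00 X118.698 Y151.647
M3 S901
G1 X269.856 Y151.647 F1180
G1 X269.856 Y95.078 F1180
G1 X118.698 Y95.078 F1180
G1 X118.698 Y151.647 F1180
M5
G00 X172.861 Y215.781
M3 S901
G1 X246.444 Y215.781 F1180
G1 X246.444 Y203.889 F1180
G1 X172.861 Y203.889 F1180
G1 X172.861 Y215.781 F1180
M5
G00 X319.498 Y84.552
M3 S394
G1 X314.569 Y76.003 F1719
G1 X305.039 Y73.443 F1719
G1 X296.490 Y78.372 F1719
G1 X293.930 Y87.902 F1719
G1 X298.859 Y96.451 F1719
G1 X308.389 Y99.011 F1719
G1 X316.938 Y94.082 F1719
G1 X319.498 Y84.552 F1719
M5
G00 X0.000 Y0.000

Since the viewBox matches the mm dimensions, user units are millimetres directly. The only transform is the Y-flip y_m = 266.793 − y_svg.

Shape 1 is a line segment drawn with `<path>`. Its stroke #ff0000 means engrave at S245, F2669. After flipping Y the toolpath is (270.140,82.359) → (36.105,104.302).

Shape 2 is a closed polygon drawn with `<polygon>`. Its stroke #ff0000 means engrave at S245, F2669. After flipping Y the toolpath is (307.399,219.149) → (219.937,5.314) → (178.699,73.681) → (145.395,150.743) → (307.399,219.149), returning to the start.

Shape 3 is a rectangle drawn with `<polygon>`. Its stroke #ff0000 means engrave at S245, F2669. After flipping Y the toolpath is (59.142,211.700) → (154.081,211.700) → (154.081,144.944) → (59.142,144.944) → (59.142,211.700), returning to the start.

Shape 4 is a rectangle drawn with `<polygon>`. Its stroke #000000 means cut at S901, F1180. After flipping Y the toolpath is (118.698,151.647) → (269.856,151.647) → (269.856,95.078) → (118.698,95.078) → (118.698,151.647), returning to the start.

Shape 5 is a rectangle drawn with `<polygon>`. Its stroke #000000 means cut at S901, F1180. After flipping Y the toolpath is (172.861,215.781) → (246.444,215.781) → (246.444,203.889) → (172.861,203.889) → (172.861,215.781), returning to the start.

Shape 6 is a regular polygon drawn with `<polygon>`. Its stroke #ff00ff means score at S394, F1719. After flipping Y the toolpath is (319.498,84.552) → (314.569,76.003) → (305.039,73.443) → (296.490,78.372) → (293.930,87.902) → (298.859,96.451) → (308.389,99.011) → (316.938,94.082) → (319.498,84.552), returning to the start.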